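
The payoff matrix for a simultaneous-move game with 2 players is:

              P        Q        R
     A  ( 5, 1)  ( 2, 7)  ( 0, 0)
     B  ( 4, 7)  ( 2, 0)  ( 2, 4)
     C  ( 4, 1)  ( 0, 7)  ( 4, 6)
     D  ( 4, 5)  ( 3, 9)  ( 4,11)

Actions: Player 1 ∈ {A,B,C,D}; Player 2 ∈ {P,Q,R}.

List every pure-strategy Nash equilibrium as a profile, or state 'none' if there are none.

(A,P): not NE [P2→Q gives 7>1]
(A,Q): not NE [P1→D gives 3>2]
(A,R): not NE [P1→D gives 4>0; P2→Q gives 7>0]
(B,P): not NE [P1→A gives 5>4]
(B,Q): not NE [P1→D gives 3>2; P2→P gives 7>0]
(B,R): not NE [P1→D gives 4>2; P2→P gives 7>4]
(C,P): not NE [P1→A gives 5>4; P2→Q gives 7>1]
(C,Q): not NE [P1→D gives 3>0]
(C,R): not NE [P2→Q gives 7>6]
(D,P): not NE [P1→A gives 5>4; P2→R gives 11>5]
(D,Q): not NE [P2→R gives 11>9]
(D,R): NE

NE set: (D,R)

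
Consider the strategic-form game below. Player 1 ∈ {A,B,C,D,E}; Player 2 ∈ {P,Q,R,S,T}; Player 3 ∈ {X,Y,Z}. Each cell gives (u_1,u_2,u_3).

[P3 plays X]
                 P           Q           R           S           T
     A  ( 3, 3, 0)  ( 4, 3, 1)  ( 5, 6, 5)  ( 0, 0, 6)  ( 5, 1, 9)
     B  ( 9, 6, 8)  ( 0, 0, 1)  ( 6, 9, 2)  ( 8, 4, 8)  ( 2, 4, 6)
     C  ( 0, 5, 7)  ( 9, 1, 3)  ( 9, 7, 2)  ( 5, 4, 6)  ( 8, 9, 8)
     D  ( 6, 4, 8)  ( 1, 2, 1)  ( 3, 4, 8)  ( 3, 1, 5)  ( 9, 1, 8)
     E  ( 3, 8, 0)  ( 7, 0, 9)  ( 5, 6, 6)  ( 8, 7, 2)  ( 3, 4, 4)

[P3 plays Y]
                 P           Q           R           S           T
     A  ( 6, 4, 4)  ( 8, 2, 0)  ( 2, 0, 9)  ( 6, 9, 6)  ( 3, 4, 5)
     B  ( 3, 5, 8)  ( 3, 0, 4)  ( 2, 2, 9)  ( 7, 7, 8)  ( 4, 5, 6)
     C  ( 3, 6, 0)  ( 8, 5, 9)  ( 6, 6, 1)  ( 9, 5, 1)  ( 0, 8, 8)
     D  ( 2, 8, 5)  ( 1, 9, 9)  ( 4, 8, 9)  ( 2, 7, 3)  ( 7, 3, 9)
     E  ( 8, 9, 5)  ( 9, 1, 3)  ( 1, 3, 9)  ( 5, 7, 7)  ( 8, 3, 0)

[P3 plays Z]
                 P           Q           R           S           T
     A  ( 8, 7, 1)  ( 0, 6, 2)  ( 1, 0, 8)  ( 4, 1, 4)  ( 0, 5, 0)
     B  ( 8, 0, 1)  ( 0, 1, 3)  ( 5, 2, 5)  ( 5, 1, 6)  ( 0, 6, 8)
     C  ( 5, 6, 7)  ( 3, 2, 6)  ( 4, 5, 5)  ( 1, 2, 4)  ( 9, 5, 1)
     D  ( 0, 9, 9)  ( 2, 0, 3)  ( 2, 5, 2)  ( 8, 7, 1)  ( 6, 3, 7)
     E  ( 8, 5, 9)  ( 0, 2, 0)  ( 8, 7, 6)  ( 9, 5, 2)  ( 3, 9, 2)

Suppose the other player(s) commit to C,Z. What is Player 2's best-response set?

argmax u_2 = {P}

u_2(P vs C,Z) = 6
u_2(Q vs C,Z) = 2
u_2(R vs C,Z) = 5
u_2(S vs C,Z) = 2
u_2(T vs C,Z) = 5
max payoff 6 at {P}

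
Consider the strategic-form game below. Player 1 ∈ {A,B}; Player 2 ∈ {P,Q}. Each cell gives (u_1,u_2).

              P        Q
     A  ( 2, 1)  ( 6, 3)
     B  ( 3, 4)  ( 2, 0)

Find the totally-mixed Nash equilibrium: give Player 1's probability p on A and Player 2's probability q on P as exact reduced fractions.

P1 indiff ⇒ q·2+(1-q)·6 = q·3+(1-q)·2 ⇒ q(-1) = (1-q)(-4) ⇒ q = 4/5
P2 indiff ⇒ p·1+(1-p)·4 = p·3+(1-p)·0 ⇒ p(-2) = (1-p)(-4) ⇒ p = 2/3

(p,q) = (2/3, 4/5)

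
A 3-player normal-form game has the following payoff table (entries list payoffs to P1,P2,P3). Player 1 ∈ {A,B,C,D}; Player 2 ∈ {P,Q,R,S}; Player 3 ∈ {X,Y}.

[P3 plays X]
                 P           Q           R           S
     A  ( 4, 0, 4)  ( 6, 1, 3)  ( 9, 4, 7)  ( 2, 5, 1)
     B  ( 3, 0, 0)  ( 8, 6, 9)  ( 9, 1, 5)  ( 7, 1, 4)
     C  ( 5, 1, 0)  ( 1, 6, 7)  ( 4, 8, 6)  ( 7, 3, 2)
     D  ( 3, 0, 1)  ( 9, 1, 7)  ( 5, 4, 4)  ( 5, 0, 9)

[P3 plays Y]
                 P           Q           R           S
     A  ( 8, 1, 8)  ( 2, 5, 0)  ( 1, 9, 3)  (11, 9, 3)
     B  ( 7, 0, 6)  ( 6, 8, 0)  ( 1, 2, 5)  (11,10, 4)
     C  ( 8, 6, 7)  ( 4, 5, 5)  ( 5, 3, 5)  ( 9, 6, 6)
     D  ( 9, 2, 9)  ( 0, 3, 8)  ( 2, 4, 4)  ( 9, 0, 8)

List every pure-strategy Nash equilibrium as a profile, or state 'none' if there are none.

(A,P,X): not NE [P1→C gives 5>4; P2→S gives 5>0; P3→Y gives 8>4]
(A,P,Y): not NE [P1→D gives 9>8; P2→S gives 9>1]
(A,Q,X): not NE [P1→D gives 9>6; P2→S gives 5>1]
(A,Q,Y): not NE [P1→B gives 6>2; P2→S gives 9>5; P3→X gives 3>0]
(A,R,X): not NE [P2→S gives 5>4]
(A,R,Y): not NE [P1→C gives 5>1; P3→X gives 7>3]
(A,S,X): not NE [P1→C gives 7>2; P3→Y gives 3>1]
(A,S,Y): NE
(B,P,X): not NE [P1→C gives 5>3; P2→Q gives 6>0; P3→Y gives 6>0]
(B,P,Y): not NE [P1→D gives 9>7; P2→S gives 10>0]
(B,Q,X): not NE [P1→D gives 9>8]
(B,Q,Y): not NE [P2→S gives 10>8; P3→X gives 9>0]
(B,R,X): not NE [P2→Q gives 6>1]
(B,R,Y): not NE [P1→C gives 5>1; P2→S gives 10>2]
(B,S,X): not NE [P2→Q gives 6>1]
(B,S,Y): NE
(C,P,X): not NE [P2→R gives 8>1; P3→Y gives 7>0]
(C,P,Y): not NE [P1→D gives 9>8]
(C,Q,X): not NE [P1→D gives 9>1; P2→R gives 8>6]
(C,Q,Y): not NE [P1→B gives 6>4; P2→S gives 6>5; P3→X gives 7>5]
(C,R,X): not NE [P1→B gives 9>4]
(C,R,Y): not NE [P2→S gives 6>3; P3→X gives 6>5]
(C,S,X): not NE [P2→R gives 8>3; P3→Y gives 6>2]
(C,S,Y): not NE [P1→B gives 11>9]
(D,P,X): not NE [P1→C gives 5>3; P2→R gives 4>0; P3→Y gives 9>1]
(D,P,Y): not NE [P2→R gives 4>2]
(D,Q,X): not NE [P2→R gives 4>1; P3→Y gives 8>7]
(D,Q,Y): not NE [P1→B gives 6>0; P2→R gives 4>3]
(D,R,X): not NE [P1→B gives 9>5]
(D,R,Y): not NE [P1→C gives 5>2]
(D,S,X): not NE [P1→C gives 7>5; P2→R gives 4>0]
(D,S,Y): not NE [P1→B gives 11>9; P2→R gives 4>0; P3→X gives 9>8]

NE set: (A,S,Y), (B,S,Y)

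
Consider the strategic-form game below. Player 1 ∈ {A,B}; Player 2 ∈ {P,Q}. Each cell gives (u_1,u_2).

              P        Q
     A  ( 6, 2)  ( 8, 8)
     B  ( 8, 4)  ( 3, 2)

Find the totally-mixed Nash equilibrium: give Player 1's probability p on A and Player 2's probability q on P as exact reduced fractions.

P1 indiff ⇒ q·6+(1-q)·8 = q·8+(1-q)·3 ⇒ q(-2) = (1-q)(-5) ⇒ q = 5/7
P2 indiff ⇒ p·2+(1-p)·4 = p·8+(1-p)·2 ⇒ p(-6) = (1-p)(-2) ⇒ p = 1/4

P1 mixes 1/4 on A; P2 mixes 5/7 on P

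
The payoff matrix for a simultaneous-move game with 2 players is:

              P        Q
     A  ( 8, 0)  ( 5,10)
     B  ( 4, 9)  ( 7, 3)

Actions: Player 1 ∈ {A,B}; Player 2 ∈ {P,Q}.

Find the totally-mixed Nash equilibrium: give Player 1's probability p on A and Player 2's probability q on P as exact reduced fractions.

(p,q) = (3/8, 1/3)

P1 indiff ⇒ q·8+(1-q)·5 = q·4+(1-q)·7 ⇒ q(4) = (1-q)(2) ⇒ q = 1/3
P2 indiff ⇒ p·0+(1-p)·9 = p·10+(1-p)·3 ⇒ p(-10) = (1-p)(-6) ⇒ p = 3/8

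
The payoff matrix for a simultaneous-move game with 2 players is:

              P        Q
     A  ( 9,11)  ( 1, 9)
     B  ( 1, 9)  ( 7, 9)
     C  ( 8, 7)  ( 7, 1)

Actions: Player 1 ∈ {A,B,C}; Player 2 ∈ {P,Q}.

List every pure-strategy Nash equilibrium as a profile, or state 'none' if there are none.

Nash profiles: (A,P), (B,Q)

(A,P): NE
(A,Q): not NE [P1→C gives 7>1; P2→P gives 11>9]
(B,P): not NE [P1→A gives 9>1]
(B,Q): NE
(C,P): not NE [P1→A gives 9>8]
(C,Q): not NE [P2→P gives 7>1]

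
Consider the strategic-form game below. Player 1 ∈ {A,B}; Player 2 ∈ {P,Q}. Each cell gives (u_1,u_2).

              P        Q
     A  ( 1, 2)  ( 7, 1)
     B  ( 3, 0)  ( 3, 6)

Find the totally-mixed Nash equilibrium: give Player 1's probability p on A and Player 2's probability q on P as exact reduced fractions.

(p,q) = (6/7, 2/3)

P1 indiff ⇒ q·1+(1-q)·7 = q·3+(1-q)·3 ⇒ q(-2) = (1-q)(-4) ⇒ q = 2/3
P2 indiff ⇒ p·2+(1-p)·0 = p·1+(1-p)·6 ⇒ p(1) = (1-p)(6) ⇒ p = 6/7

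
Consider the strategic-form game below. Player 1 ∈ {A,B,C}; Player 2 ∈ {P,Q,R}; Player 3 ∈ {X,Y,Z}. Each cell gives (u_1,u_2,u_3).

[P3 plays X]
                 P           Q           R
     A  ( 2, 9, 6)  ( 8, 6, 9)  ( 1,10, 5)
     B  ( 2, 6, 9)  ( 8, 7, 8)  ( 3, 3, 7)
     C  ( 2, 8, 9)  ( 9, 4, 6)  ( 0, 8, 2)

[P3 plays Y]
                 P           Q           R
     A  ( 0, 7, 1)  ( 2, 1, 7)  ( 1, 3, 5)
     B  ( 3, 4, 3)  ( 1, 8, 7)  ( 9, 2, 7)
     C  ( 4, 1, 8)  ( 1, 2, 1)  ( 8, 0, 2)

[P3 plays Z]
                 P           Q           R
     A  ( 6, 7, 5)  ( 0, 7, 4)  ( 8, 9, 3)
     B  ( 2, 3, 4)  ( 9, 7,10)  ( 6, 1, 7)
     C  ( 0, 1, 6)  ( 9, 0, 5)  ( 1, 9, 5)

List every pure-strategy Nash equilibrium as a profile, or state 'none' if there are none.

(A,P,X): not NE [P2→R gives 10>9]
(A,P,Y): not NE [P1→C gives 4>0; P3→X gives 6>1]
(A,P,Z): not NE [P2→R gives 9>7; P3→X gives 6>5]
(A,Q,X): not NE [P1→C gives 9>8; P2→R gives 10>6]
(A,Q,Y): not NE [P2→P gives 7>1; P3→X gives 9>7]
(A,Q,Z): not NE [P1→C gives 9>0; P2→R gives 9>7; P3→X gives 9>4]
(A,R,X): not NE [P1→B gives 3>1]
(A,R,Y): not NE [P1→B gives 9>1; P2→P gives 7>3]
(A,R,Z): not NE [P3→Y gives 5>3]
(B,P,X): not NE [P2→Q gives 7>6]
(B,P,Y): not NE [P1→C gives 4>3; P2→Q gives 8>4; P3→X gives 9>3]
(B,P,Z): not NE [P1→A gives 6>2; P2→Q gives 7>3; P3→X gives 9>4]
(B,Q,X): not NE [P1→C gives 9>8; P3→Z gives 10>8]
(B,Q,Y): not NE [P1→A gives 2>1; P3→Z gives 10>7]
(B,Q,Z): NE
(B,R,X): not NE [P2→Q gives 7>3]
(B,R,Y): not NE [P2→Q gives 8>2]
(B,R,Z): not NE [P1→A gives 8>6; P2→Q gives 7>1]
(C,P,X): NE
(C,P,Y): not NE [P2→Q gives 2>1; P3→X gives 9>8]
(C,P,Z): not NE [P1→A gives 6>0; P2→R gives 9>1; P3→X gives 9>6]
(C,Q,X): not NE [P2→R gives 8>4]
(C,Q,Y): not NE [P1→A gives 2>1; P3→X gives 6>1]
(C,Q,Z): not NE [P2→R gives 9>0; P3→X gives 6>5]
(C,R,X): not NE [P1→B gives 3>0; P3→Z gives 5>2]
(C,R,Y): not NE [P1→B gives 9>8; P2→Q gives 2>0; P3→Z gives 5>2]
(C,R,Z): not NE [P1→A gives 8>1]

NE set: (B,Q,Z), (C,P,X)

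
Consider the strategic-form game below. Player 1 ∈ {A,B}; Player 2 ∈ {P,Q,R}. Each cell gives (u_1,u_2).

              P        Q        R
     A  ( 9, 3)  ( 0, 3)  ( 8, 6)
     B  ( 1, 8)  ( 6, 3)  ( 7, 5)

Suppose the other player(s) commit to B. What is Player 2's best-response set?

P2 best: {P}

u_2(P vs B) = 8
u_2(Q vs B) = 3
u_2(R vs B) = 5
max payoff 8 at {P}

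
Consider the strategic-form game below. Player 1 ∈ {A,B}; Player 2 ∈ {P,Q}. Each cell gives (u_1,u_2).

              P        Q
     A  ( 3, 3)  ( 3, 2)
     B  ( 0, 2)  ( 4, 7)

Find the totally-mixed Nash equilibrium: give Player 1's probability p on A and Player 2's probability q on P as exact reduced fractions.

(p,q) = (5/6, 1/4)

P1 indiff ⇒ q·3+(1-q)·3 = q·0+(1-q)·4 ⇒ q(3) = (1-q)(1) ⇒ q = 1/4
P2 indiff ⇒ p·3+(1-p)·2 = p·2+(1-p)·7 ⇒ p(1) = (1-p)(5) ⇒ p = 5/6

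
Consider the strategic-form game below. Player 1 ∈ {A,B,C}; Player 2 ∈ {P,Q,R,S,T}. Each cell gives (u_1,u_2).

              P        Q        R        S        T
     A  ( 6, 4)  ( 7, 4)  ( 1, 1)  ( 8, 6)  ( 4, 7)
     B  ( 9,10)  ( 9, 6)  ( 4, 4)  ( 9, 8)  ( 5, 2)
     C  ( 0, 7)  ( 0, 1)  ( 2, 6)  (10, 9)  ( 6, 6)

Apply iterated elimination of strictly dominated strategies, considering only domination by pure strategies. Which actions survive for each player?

P1 drop A (B beats it: P:9>6 Q:9>7 R:4>1 S:9>8 T:5>4)
P2 drop Q (P beats it: B:10>6 C:7>1)
P2 drop R (P beats it: B:10>4 C:7>6)
P2 drop T (P beats it: B:10>2 C:7>6)
P1→{B,C} P2→{P,S}

Remaining: P1:{B,C} P2:{P,S}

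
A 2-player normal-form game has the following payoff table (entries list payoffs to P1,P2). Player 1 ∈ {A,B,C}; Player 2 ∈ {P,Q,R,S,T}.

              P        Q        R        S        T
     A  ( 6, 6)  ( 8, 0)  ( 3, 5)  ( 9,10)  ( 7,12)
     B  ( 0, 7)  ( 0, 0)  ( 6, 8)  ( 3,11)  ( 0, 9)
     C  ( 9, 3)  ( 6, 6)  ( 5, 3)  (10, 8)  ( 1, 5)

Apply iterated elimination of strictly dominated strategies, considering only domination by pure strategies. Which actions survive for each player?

IESDS → P1:{A,C} P2:{S,T}

P2 drop P (S beats it: A:10>6 B:11>7 C:8>3)
P2 drop Q (S beats it: A:10>0 B:11>0 C:8>6)
P2 drop R (S beats it: A:10>5 B:11>8 C:8>3)
P1 drop B (A beats it: S:9>3 T:7>0)
P1→{A,C} P2→{S,T}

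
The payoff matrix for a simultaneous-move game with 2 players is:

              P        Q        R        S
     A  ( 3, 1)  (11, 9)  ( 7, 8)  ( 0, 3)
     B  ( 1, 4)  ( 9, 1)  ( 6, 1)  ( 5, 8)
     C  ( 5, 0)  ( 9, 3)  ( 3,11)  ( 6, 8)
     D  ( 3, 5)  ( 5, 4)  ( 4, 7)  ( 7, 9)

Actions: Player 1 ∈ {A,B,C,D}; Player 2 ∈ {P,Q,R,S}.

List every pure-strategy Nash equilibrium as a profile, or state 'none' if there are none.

Nash profiles: (A,Q), (D,S)

(A,P): not NE [P1→C gives 5>3; P2→Q gives 9>1]
(A,Q): NE
(A,R): not NE [P2→Q gives 9>8]
(A,S): not NE [P1→D gives 7>0; P2→Q gives 9>3]
(B,P): not NE [P1→C gives 5>1; P2→S gives 8>4]
(B,Q): not NE [P1→A gives 11>9; P2→S gives 8>1]
(B,R): not NE [P1→A gives 7>6; P2→S gives 8>1]
(B,S): not NE [P1→D gives 7>5]
(C,P): not NE [P2→R gives 11>0]
(C,Q): not NE [P1→A gives 11>9; P2→R gives 11>3]
(C,R): not NE [P1→A gives 7>3]
(C,S): not NE [P1→D gives 7>6; P2→R gives 11>8]
(D,P): not NE [P1→C gives 5>3; P2→S gives 9>5]
(D,Q): not NE [P1→A gives 11>5; P2→S gives 9>4]
(D,R): not NE [P1→A gives 7>4; P2→S gives 9>7]
(D,S): NE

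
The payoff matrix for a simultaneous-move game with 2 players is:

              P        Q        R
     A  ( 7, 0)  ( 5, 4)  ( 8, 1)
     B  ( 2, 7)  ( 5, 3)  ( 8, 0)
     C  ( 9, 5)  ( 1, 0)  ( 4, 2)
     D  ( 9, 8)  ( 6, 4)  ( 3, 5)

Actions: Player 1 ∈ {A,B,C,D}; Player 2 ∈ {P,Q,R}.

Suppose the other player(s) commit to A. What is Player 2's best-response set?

P2 best: {Q}

u_2(P vs A) = 0
u_2(Q vs A) = 4
u_2(R vs A) = 1
max payoff 4 at {Q}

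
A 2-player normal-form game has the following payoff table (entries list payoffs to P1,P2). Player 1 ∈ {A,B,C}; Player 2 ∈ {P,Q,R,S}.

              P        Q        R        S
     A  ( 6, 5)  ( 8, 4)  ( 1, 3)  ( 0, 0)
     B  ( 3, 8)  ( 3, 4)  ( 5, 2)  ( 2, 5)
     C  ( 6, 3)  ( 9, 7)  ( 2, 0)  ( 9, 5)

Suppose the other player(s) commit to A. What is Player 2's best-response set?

argmax u_2 = {P}

u_2(P vs A) = 5
u_2(Q vs A) = 4
u_2(R vs A) = 3
u_2(S vs A) = 0
max payoff 5 at {P}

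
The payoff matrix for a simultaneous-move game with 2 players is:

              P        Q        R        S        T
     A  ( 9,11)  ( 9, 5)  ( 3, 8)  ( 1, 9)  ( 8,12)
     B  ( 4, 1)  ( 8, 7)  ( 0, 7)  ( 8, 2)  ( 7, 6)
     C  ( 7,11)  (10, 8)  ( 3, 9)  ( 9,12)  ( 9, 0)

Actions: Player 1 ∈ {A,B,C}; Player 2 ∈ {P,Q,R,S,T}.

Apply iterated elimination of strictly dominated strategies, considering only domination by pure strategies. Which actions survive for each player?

P1 drop B (C beats it: P:7>4 Q:10>8 R:3>0 S:9>8 T:9>7)
P2 drop Q (P beats it: A:11>5 C:11>8)
P2 drop R (P beats it: A:11>8 C:11>9)
P1→{A,C} P2→{P,S,T}

Remaining: P1:{A,C} P2:{P,S,T}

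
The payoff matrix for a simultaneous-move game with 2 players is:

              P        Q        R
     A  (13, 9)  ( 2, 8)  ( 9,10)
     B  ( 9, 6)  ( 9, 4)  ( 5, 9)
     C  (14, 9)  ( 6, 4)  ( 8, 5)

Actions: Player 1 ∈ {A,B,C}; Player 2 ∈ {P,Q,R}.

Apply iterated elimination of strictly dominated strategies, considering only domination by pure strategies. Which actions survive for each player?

IESDS → P1:{A,C} P2:{P,R}

P2 drop Q (P beats it: A:9>8 B:6>4 C:9>4)
P1 drop B (A beats it: P:13>9 R:9>5)
P1→{A,C} P2→{P,R}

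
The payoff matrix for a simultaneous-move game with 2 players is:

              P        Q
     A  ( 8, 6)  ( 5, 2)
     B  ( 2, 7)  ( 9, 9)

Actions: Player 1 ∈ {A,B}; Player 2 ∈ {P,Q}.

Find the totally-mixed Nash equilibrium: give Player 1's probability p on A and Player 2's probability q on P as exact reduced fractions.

P1 indiff ⇒ q·8+(1-q)·5 = q·2+(1-q)·9 ⇒ q(6) = (1-q)(4) ⇒ q = 2/5
P2 indiff ⇒ p·6+(1-p)·7 = p·2+(1-p)·9 ⇒ p(4) = (1-p)(2) ⇒ p = 1/3

p=1/3, q=2/5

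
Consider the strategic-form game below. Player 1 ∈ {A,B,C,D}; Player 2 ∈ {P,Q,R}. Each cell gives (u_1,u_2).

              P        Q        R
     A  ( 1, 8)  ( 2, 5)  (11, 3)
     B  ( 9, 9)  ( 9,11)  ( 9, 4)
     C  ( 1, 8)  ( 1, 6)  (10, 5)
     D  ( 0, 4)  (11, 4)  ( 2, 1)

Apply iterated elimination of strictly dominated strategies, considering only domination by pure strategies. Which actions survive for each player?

Remaining: P1:{B,D} P2:{P,Q}

P2 drop R (P beats it: A:8>3 B:9>4 C:8>5 D:4>1)
P1 drop A (B beats it: P:9>1 Q:9>2)
P1 drop C (B beats it: P:9>1 Q:9>1)
P1→{B,D} P2→{P,Q}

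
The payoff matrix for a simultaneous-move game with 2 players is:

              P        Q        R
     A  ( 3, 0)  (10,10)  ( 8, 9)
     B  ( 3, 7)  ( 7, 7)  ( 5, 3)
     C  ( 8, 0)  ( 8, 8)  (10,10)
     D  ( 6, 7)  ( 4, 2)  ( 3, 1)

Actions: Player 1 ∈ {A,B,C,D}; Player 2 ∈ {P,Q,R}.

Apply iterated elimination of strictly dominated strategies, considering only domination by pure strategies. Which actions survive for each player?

IESDS → P1:{A,C} P2:{Q,R}

P1 drop B (C beats it: P:8>3 Q:8>7 R:10>5)
P1 drop D (C beats it: P:8>6 Q:8>4 R:10>3)
P2 drop P (Q beats it: A:10>0 C:8>0)
P1→{A,C} P2→{Q,R}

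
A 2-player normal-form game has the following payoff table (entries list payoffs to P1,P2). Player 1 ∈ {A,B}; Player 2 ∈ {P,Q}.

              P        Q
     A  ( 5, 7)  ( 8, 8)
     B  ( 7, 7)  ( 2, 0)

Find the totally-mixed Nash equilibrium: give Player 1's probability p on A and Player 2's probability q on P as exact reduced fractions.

p=7/8, q=3/4

P1 indiff ⇒ q·5+(1-q)·8 = q·7+(1-q)·2 ⇒ q(-2) = (1-q)(-6) ⇒ q = 3/4
P2 indiff ⇒ p·7+(1-p)·7 = p·8+(1-p)·0 ⇒ p(-1) = (1-p)(-7) ⇒ p = 7/8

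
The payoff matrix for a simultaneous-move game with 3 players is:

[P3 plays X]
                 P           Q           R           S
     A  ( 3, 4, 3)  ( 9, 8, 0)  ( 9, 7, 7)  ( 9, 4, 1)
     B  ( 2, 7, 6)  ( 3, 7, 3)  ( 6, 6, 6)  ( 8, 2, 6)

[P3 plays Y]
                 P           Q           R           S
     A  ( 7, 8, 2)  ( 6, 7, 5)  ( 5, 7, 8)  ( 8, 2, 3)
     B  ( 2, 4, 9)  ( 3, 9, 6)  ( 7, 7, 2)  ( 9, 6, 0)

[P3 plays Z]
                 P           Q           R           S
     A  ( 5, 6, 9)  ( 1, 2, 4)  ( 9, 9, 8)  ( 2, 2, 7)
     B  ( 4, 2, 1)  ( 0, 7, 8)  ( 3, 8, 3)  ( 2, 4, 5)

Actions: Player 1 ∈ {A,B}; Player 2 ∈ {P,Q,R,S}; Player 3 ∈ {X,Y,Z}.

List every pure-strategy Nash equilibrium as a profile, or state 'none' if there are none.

(A,P,X): not NE [P2→Q gives 8>4; P3→Z gives 9>3]
(A,P,Y): not NE [P3→Z gives 9>2]
(A,P,Z): not NE [P2→R gives 9>6]
(A,Q,X): not NE [P3→Y gives 5>0]
(A,Q,Y): not NE [P2→P gives 8>7]
(A,Q,Z): not NE [P2→R gives 9>2; P3→Y gives 5>4]
(A,R,X): not NE [P2→Q gives 8>7; P3→Z gives 8>7]
(A,R,Y): not NE [P1→B gives 7>5; P2→P gives 8>7]
(A,R,Z): NE
(A,S,X): not NE [P2→Q gives 8>4; P3→Z gives 7>1]
(A,S,Y): not NE [P1→B gives 9>8; P2→P gives 8>2; P3→Z gives 7>3]
(A,S,Z): not NE [P2→R gives 9>2]
(B,P,X): not NE [P1→A gives 3>2; P3→Y gives 9>6]
(B,P,Y): not NE [P1→A gives 7>2; P2→Q gives 9>4]
(B,P,Z): not NE [P1→A gives 5>4; P2→R gives 8>2; P3→Y gives 9>1]
(B,Q,X): not NE [P1→A gives 9>3; P3→Z gives 8>3]
(B,Q,Y): not NE [P1→A gives 6>3; P3→Z gives 8>6]
(B,Q,Z): not NE [P1→A gives 1>0; P2→R gives 8>7]
(B,R,X): not NE [P1→A gives 9>6; P2→Q gives 7>6]
(B,R,Y): not NE [P2→Q gives 9>7; P3→X gives 6>2]
(B,R,Z): not NE [P1→A gives 9>3; P3→X gives 6>3]
(B,S,X): not NE [P1→A gives 9>8; P2→Q gives 7>2]
(B,S,Y): not NE [P2→Q gives 9>6; P3→X gives 6>0]
(B,S,Z): not NE [P2→R gives 8>4; P3→X gives 6>5]

NE set: (A,R,Z)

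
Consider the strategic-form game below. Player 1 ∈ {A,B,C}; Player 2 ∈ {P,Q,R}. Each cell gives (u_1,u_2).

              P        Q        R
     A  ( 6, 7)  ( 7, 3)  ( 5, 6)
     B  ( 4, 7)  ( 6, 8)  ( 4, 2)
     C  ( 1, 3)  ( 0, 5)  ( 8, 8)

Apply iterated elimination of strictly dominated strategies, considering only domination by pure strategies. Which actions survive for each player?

P1 drop B (A beats it: P:6>4 Q:7>6 R:5>4)
P2 drop Q (R beats it: A:6>3 C:8>5)
P1→{A,C} P2→{P,R}

Remaining: P1:{A,C} P2:{P,R}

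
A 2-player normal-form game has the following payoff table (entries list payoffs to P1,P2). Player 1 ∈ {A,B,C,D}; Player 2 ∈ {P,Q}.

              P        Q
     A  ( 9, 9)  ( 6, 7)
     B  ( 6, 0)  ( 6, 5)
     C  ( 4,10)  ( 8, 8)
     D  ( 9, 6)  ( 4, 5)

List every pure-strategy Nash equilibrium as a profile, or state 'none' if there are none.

NE set: (A,P), (D,P)

(A,P): NE
(A,Q): not NE [P1→C gives 8>6; P2→P gives 9>7]
(B,P): not NE [P1→D gives 9>6; P2→Q gives 5>0]
(B,Q): not NE [P1→C gives 8>6]
(C,P): not NE [P1→D gives 9>4]
(C,Q): not NE [P2→P gives 10>8]
(D,P): NE
(D,Q): not NE [P1→C gives 8>4; P2→P gives 6>5]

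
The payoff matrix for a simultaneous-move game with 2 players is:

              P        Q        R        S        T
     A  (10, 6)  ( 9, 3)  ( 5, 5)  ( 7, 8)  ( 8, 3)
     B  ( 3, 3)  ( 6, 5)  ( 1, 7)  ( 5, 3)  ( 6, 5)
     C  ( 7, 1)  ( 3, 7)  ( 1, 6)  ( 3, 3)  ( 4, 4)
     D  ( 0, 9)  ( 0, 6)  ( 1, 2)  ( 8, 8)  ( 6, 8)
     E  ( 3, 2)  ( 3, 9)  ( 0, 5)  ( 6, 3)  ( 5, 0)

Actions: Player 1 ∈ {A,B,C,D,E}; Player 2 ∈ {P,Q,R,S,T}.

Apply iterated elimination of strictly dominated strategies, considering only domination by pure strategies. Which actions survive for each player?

IESDS → P1:{A,D} P2:{P,S}

P1 drop B (A beats it: P:10>3 Q:9>6 R:5>1 S:7>5 T:8>6)
P1 drop C (A beats it: P:10>7 Q:9>3 R:5>1 S:7>3 T:8>4)
P1 drop E (A beats it: P:10>3 Q:9>3 R:5>0 S:7>6 T:8>5)
P2 drop Q (P beats it: A:6>3 D:9>6)
P2 drop R (P beats it: A:6>5 D:9>2)
P2 drop T (P beats it: A:6>3 D:9>8)
P1→{A,D} P2→{P,S}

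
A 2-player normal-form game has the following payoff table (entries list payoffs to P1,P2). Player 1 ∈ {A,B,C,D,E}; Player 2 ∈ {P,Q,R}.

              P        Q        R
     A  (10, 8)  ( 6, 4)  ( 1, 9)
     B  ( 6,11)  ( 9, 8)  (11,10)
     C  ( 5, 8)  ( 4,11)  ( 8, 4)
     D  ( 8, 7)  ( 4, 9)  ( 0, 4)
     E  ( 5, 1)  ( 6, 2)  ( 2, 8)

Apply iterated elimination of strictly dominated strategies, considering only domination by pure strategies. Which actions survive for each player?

P1 drop C (B beats it: P:6>5 Q:9>4 R:11>8)
P1 drop D (A beats it: P:10>8 Q:6>4 R:1>0)
P1 drop E (B beats it: P:6>5 Q:9>6 R:11>2)
P2 drop Q (P beats it: A:8>4 B:11>8)
P1→{A,B} P2→{P,R}

IESDS → P1:{A,B} P2:{P,R}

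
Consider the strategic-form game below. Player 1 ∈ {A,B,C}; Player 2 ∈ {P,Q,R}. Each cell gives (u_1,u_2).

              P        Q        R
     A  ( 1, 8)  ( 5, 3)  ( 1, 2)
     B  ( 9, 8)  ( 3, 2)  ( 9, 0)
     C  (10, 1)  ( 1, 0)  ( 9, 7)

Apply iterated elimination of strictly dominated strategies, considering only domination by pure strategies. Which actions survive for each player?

IESDS → P1:{B,C} P2:{P,R}

P2 drop Q (P beats it: A:8>3 B:8>2 C:1>0)
P1 drop A (B beats it: P:9>1 R:9>1)
P1→{B,C} P2→{P,R}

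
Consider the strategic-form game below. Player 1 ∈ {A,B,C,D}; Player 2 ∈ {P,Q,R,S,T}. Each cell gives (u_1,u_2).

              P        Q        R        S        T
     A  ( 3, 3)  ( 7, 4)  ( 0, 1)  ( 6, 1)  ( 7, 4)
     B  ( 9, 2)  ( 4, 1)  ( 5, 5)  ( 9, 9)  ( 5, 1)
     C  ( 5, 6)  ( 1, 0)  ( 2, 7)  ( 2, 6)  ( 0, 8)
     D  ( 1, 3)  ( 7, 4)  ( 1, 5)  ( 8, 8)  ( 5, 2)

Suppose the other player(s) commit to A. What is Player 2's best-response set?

u_2(P vs A) = 3
u_2(Q vs A) = 4
u_2(R vs A) = 1
u_2(S vs A) = 1
u_2(T vs A) = 4
max payoff 4 at {Q,T}

BR_2 = {Q,T}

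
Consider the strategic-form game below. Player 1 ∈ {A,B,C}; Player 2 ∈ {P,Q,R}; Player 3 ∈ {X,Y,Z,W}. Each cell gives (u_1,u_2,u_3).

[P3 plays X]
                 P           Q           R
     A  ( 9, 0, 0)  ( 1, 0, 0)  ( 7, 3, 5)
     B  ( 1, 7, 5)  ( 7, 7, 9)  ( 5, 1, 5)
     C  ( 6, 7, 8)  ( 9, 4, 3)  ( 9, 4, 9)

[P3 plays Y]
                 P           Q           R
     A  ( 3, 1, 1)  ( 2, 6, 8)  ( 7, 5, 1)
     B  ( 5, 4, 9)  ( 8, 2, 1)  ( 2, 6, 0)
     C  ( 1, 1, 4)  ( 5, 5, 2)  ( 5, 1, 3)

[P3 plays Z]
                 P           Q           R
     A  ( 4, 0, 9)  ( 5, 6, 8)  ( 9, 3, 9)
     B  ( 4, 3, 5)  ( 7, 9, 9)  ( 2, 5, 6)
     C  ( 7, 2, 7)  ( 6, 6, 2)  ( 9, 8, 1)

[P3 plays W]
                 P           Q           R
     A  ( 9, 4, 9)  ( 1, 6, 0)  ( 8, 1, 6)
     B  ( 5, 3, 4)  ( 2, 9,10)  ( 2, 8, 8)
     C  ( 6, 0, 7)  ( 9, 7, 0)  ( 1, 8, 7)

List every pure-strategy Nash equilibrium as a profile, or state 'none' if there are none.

Equilibria: none

(A,P,X): not NE [P2→R gives 3>0; P3→W gives 9>0]
(A,P,Y): not NE [P1→B gives 5>3; P2→Q gives 6>1; P3→W gives 9>1]
(A,P,Z): not NE [P1→C gives 7>4; P2→Q gives 6>0]
(A,P,W): not NE [P2→Q gives 6>4]
(A,Q,X): not NE [P1→C gives 9>1; P2→R gives 3>0; P3→Z gives 8>0]
(A,Q,Y): not NE [P1→B gives 8>2]
(A,Q,Z): not NE [P1→B gives 7>5]
(A,Q,W): not NE [P1→C gives 9>1; P3→Z gives 8>0]
(A,R,X): not NE [P1→C gives 9>7; P3→Z gives 9>5]
(A,R,Y): not NE [P2→Q gives 6>5; P3→Z gives 9>1]
(A,R,Z): not NE [P2→Q gives 6>3]
(A,R,W): not NE [P2→Q gives 6>1; P3→Z gives 9>6]
(B,P,X): not NE [P1→A gives 9>1; P3→Y gives 9>5]
(B,P,Y): not NE [P2→R gives 6>4]
(B,P,Z): not NE [P1→C gives 7>4; P2→Q gives 9>3; P3→Y gives 9>5]
(B,P,W): not NE [P1→A gives 9>5; P2→Q gives 9>3; P3→Y gives 9>4]
(B,Q,X): not NE [P1→C gives 9>7; P3→W gives 10>9]
(B,Q,Y): not NE [P2→R gives 6>2; P3→W gives 10>1]
(B,Q,Z): not NE [P3→W gives 10>9]
(B,Q,W): not NE [P1→C gives 9>2]
(B,R,X): not NE [P1→C gives 9>5; P2→Q gives 7>1; P3→W gives 8>5]
(B,R,Y): not NE [P1→A gives 7>2; P3→W gives 8>0]
(B,R,Z): not NE [P1→C gives 9>2; P2→Q gives 9>5; P3→W gives 8>6]
(B,R,W): not NE [P1→A gives 8>2; P2→Q gives 9>8]
(C,P,X): not NE [P1→A gives 9>6]
(C,P,Y): not NE [P1→B gives 5>1; P2→Q gives 5>1; P3→X gives 8>4]
(C,P,Z): not NE [P2→R gives 8>2; P3→X gives 8>7]
(C,P,W): not NE [P1→A gives 9>6; P2→R gives 8>0; P3→X gives 8>7]
(C,Q,X): not NE [P2→P gives 7>4]
(C,Q,Y): not NE [P1→B gives 8>5; P3→X gives 3>2]
(C,Q,Z): not NE [P1→B gives 7>6; P2→R gives 8>6; P3→X gives 3>2]
(C,Q,W): not NE [P2→R gives 8>7; P3→X gives 3>0]
(C,R,X): not NE [P2→P gives 7>4]
(C,R,Y): not NE [P1→A gives 7>5; P2→Q gives 5>1; P3→X gives 9>3]
(C,R,Z): not NE [P3→X gives 9>1]
(C,R,W): not NE [P1→A gives 8>1; P3→X gives 9>7]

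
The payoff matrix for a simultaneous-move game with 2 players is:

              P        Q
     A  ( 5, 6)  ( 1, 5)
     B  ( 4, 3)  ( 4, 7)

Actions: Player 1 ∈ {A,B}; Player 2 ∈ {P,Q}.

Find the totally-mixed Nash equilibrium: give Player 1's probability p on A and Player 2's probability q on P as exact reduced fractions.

(p,q) = (4/5, 3/4)

P1 indiff ⇒ q·5+(1-q)·1 = q·4+(1-q)·4 ⇒ q(1) = (1-q)(3) ⇒ q = 3/4
P2 indiff ⇒ p·6+(1-p)·3 = p·5+(1-p)·7 ⇒ p(1) = (1-p)(4) ⇒ p = 4/5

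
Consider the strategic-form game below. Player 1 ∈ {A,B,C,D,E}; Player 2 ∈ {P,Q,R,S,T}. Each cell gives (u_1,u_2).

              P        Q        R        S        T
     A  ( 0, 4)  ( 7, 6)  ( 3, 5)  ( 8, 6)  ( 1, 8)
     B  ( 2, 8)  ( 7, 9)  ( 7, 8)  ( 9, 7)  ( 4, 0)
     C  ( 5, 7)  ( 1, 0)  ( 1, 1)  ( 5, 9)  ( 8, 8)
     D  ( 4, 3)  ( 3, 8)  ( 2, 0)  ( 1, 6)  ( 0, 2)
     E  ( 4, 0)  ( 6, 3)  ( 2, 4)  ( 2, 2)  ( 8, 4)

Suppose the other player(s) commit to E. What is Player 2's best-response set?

argmax u_2 = {R,T}

u_2(P vs E) = 0
u_2(Q vs E) = 3
u_2(R vs E) = 4
u_2(S vs E) = 2
u_2(T vs E) = 4
max payoff 4 at {R,T}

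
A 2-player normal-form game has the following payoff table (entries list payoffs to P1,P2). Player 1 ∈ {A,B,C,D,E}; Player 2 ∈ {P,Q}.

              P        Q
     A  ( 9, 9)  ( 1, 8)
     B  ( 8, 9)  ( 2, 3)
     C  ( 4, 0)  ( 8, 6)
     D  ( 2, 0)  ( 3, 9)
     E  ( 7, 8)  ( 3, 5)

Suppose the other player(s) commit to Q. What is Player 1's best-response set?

u_1(A vs Q) = 1
u_1(B vs Q) = 2
u_1(C vs Q) = 8
u_1(D vs Q) = 3
u_1(E vs Q) = 3
max payoff 8 at {C}

P1 best: {C}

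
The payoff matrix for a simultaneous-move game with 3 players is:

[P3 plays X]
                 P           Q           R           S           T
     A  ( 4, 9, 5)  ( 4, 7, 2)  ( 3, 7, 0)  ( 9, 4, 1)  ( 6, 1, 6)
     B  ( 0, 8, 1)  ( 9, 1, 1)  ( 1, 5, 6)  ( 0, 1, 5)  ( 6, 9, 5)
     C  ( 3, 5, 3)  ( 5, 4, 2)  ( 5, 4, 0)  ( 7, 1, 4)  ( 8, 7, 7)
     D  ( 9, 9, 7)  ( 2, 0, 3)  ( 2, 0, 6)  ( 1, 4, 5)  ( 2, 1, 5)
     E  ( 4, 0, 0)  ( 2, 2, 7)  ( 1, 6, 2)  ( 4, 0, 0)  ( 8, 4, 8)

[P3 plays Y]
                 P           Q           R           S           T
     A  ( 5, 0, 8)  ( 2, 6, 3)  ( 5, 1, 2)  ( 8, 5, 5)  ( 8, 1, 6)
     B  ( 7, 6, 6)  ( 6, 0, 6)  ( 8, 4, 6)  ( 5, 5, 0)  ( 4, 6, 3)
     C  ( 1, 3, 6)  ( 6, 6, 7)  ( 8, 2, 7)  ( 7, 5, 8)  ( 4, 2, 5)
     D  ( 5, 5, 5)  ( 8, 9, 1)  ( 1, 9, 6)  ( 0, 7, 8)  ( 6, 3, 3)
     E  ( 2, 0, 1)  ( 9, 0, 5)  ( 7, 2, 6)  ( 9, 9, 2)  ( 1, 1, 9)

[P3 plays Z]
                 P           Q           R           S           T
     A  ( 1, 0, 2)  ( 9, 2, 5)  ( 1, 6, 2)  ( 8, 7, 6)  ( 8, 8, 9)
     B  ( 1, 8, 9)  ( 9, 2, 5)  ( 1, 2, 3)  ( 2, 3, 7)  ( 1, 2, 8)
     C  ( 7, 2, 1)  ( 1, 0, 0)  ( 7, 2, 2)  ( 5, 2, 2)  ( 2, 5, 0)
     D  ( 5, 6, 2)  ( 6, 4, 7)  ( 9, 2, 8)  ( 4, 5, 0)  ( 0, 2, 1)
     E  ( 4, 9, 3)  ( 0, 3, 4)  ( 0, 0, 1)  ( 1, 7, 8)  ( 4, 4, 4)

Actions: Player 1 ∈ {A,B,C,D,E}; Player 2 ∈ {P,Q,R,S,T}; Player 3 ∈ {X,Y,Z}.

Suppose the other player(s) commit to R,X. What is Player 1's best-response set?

P1 best: {C}

u_1(A vs R,X) = 3
u_1(B vs R,X) = 1
u_1(C vs R,X) = 5
u_1(D vs R,X) = 2
u_1(E vs R,X) = 1
max payoff 5 at {C}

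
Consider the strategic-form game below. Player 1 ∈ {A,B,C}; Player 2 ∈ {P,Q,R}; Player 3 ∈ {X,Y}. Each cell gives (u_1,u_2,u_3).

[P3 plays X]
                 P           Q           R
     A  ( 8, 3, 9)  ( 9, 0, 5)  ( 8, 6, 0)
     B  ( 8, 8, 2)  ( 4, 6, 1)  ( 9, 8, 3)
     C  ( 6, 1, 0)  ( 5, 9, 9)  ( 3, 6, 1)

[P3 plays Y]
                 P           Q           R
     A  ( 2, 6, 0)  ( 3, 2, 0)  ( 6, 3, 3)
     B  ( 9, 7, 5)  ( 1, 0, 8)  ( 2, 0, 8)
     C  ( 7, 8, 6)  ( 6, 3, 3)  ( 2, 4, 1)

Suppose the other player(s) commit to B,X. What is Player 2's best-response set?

u_2(P vs B,X) = 8
u_2(Q vs B,X) = 6
u_2(R vs B,X) = 8
max payoff 8 at {P,R}

P2 best: {P,R}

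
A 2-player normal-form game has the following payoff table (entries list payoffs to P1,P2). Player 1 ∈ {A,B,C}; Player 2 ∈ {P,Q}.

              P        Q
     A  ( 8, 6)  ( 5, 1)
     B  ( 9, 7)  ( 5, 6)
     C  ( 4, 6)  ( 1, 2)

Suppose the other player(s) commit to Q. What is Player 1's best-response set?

argmax u_1 = {A,B}

u_1(A vs Q) = 5
u_1(B vs Q) = 5
u_1(C vs Q) = 1
max payoff 5 at {A,B}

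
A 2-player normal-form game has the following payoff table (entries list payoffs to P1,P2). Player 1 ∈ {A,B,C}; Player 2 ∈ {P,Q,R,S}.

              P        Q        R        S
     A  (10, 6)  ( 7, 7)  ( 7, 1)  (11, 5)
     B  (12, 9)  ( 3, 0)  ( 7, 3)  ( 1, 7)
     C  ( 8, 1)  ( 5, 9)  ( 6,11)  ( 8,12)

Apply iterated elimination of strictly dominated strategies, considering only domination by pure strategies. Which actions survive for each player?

P1 drop C (A beats it: P:10>8 Q:7>5 R:7>6 S:11>8)
P2 drop R (P beats it: A:6>1 B:9>3)
P2 drop S (P beats it: A:6>5 B:9>7)
P1→{A,B} P2→{P,Q}

Survivors P1:{A,B} P2:{P,Q}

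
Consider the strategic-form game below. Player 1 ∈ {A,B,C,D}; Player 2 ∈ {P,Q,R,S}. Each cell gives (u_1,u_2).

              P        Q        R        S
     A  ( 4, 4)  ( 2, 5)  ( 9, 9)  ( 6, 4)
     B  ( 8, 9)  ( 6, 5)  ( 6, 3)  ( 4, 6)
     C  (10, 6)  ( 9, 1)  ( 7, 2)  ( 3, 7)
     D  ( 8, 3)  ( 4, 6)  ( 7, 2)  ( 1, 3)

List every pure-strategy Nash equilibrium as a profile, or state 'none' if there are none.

(A,P): not NE [P1→C gives 10>4; P2→R gives 9>4]
(A,Q): not NE [P1→C gives 9>2; P2→R gives 9>5]
(A,R): NE
(A,S): not NE [P2→R gives 9>4]
(B,P): not NE [P1→C gives 10>8]
(B,Q): not NE [P1→C gives 9>6; P2→P gives 9>5]
(B,R): not NE [P1→A gives 9>6; P2→P gives 9>3]
(B,S): not NE [P1→A gives 6>4; P2→P gives 9>6]
(C,P): not NE [P2→S gives 7>6]
(C,Q): not NE [P2→S gives 7>1]
(C,R): not NE [P1→A gives 9>7; P2→S gives 7>2]
(C,S): not NE [P1→A gives 6>3]
(D,P): not NE [P1→C gives 10>8; P2→Q gives 6>3]
(D,Q): not NE [P1→C gives 9>4]
(D,R): not NE [P1→A gives 9>7; P2→Q gives 6>2]
(D,S): not NE [P1→A gives 6>1; P2→Q gives 6>3]

NE set: (A,R)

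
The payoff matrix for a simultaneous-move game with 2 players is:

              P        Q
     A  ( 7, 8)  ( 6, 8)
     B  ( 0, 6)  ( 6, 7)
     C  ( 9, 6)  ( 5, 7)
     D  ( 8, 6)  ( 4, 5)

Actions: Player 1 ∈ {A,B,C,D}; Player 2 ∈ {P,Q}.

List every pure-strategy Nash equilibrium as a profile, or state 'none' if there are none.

PSNE = {(A,Q), (B,Q)}

(A,P): not NE [P1→C gives 9>7]
(A,Q): NE
(B,P): not NE [P1→C gives 9>0; P2→Q gives 7>6]
(B,Q): NE
(C,P): not NE [P2→Q gives 7>6]
(C,Q): not NE [P1→B gives 6>5]
(D,P): not NE [P1→C gives 9>8]
(D,Q): not NE [P1→B gives 6>4; P2→P gives 6>5]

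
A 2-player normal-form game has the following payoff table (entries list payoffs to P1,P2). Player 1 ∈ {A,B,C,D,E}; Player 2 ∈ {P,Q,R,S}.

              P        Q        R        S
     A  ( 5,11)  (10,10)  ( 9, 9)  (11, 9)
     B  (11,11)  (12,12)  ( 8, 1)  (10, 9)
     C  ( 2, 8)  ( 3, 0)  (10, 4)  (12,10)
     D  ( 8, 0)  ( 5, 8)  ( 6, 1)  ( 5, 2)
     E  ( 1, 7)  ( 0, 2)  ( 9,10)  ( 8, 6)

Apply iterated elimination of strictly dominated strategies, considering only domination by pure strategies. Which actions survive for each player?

IESDS → P1:{A,B,C} P2:{P,Q,S}

P1 drop D (B beats it: P:11>8 Q:12>5 R:8>6 S:10>5)
P1 drop E (C beats it: P:2>1 Q:3>0 R:10>9 S:12>8)
P2 drop R (P beats it: A:11>9 B:11>1 C:8>4)
P1→{A,B,C} P2→{P,Q,S}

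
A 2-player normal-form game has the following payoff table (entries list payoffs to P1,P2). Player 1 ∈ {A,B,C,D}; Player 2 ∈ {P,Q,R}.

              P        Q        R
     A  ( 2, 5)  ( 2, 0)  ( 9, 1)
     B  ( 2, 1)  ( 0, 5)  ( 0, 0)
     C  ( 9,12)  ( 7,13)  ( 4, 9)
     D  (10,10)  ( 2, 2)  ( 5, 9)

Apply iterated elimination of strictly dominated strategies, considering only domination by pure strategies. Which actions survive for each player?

P1 drop B (C beats it: P:9>2 Q:7>0 R:4>0)
P2 drop R (P beats it: A:5>1 C:12>9 D:10>9)
P1 drop A (C beats it: P:9>2 Q:7>2)
P1→{C,D} P2→{P,Q}

Remaining: P1:{C,D} P2:{P,Q}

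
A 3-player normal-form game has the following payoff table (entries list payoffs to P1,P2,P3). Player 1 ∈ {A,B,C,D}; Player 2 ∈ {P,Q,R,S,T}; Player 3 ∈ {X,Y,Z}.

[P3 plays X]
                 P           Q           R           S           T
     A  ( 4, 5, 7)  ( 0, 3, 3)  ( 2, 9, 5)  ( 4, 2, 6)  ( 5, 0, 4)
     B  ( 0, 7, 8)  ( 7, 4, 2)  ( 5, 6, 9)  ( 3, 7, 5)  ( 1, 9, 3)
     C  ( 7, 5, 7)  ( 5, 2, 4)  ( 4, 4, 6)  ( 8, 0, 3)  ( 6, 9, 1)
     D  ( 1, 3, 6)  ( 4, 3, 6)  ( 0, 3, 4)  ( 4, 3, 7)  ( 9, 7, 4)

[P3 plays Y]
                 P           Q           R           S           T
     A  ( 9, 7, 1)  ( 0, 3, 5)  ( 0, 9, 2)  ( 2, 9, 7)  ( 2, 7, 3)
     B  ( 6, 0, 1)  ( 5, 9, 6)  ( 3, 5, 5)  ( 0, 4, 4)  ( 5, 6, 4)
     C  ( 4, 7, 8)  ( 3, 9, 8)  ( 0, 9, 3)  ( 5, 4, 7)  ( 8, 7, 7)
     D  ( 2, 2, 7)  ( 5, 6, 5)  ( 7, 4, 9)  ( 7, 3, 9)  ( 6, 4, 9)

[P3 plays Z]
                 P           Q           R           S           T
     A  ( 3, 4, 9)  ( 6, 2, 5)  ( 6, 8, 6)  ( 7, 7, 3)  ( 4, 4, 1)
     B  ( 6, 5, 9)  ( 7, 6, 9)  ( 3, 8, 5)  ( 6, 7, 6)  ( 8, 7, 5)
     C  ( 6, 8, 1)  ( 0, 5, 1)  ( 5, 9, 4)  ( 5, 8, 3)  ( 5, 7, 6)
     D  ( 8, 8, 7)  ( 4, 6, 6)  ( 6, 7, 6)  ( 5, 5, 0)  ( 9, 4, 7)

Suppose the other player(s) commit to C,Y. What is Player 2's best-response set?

BR_2 = {Q,R}

u_2(P vs C,Y) = 7
u_2(Q vs C,Y) = 9
u_2(R vs C,Y) = 9
u_2(S vs C,Y) = 4
u_2(T vs C,Y) = 7
max payoff 9 at {Q,R}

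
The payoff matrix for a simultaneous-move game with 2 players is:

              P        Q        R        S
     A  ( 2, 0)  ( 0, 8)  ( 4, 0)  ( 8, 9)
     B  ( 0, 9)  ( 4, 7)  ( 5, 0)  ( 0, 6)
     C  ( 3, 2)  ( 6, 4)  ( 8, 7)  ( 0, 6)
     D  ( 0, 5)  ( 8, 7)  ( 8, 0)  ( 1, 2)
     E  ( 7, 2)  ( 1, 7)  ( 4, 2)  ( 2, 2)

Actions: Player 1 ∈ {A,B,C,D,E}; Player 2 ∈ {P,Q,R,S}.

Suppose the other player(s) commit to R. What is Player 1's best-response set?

argmax u_1 = {C,D}

u_1(A vs R) = 4
u_1(B vs R) = 5
u_1(C vs R) = 8
u_1(D vs R) = 8
u_1(E vs R) = 4
max payoff 8 at {C,D}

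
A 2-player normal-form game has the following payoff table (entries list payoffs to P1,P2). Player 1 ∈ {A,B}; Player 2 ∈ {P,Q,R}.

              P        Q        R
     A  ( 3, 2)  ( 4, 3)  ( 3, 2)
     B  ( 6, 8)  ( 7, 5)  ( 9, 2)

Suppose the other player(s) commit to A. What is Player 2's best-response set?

argmax u_2 = {Q}

u_2(P vs A) = 2
u_2(Q vs A) = 3
u_2(R vs A) = 2
max payoff 3 at {Q}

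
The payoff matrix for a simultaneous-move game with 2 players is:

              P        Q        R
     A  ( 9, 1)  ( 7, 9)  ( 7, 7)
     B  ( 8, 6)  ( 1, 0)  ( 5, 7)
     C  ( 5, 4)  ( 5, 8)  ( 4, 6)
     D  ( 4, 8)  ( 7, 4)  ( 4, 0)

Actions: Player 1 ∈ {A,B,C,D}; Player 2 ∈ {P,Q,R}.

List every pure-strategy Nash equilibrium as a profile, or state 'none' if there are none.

(A,P): not NE [P2→Q gives 9>1]
(A,Q): NE
(A,R): not NE [P2→Q gives 9>7]
(B,P): not NE [P1→A gives 9>8; P2→R gives 7>6]
(B,Q): not NE [P1→D gives 7>1; P2→R gives 7>0]
(B,R): not NE [P1→A gives 7>5]
(C,P): not NE [P1→A gives 9>5; P2→Q gives 8>4]
(C,Q): not NE [P1→D gives 7>5]
(C,R): not NE [P1→A gives 7>4; P2→Q gives 8>6]
(D,P): not NE [P1→A gives 9>4]
(D,Q): not NE [P2→P gives 8>4]
(D,R): not NE [P1→A gives 7>4; P2→P gives 8>0]

Nash profiles: (A,Q)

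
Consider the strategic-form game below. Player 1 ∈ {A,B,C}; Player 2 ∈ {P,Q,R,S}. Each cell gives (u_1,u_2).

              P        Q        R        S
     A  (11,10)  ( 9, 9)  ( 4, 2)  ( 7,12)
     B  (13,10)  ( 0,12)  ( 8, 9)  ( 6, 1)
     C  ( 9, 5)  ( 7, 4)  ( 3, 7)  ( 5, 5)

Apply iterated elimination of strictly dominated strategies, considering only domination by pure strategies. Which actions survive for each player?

P1 drop C (A beats it: P:11>9 Q:9>7 R:4>3 S:7>5)
P2 drop R (P beats it: A:10>2 B:10>9)
P1→{A,B} P2→{P,Q,S}

IESDS → P1:{A,B} P2:{P,Q,S}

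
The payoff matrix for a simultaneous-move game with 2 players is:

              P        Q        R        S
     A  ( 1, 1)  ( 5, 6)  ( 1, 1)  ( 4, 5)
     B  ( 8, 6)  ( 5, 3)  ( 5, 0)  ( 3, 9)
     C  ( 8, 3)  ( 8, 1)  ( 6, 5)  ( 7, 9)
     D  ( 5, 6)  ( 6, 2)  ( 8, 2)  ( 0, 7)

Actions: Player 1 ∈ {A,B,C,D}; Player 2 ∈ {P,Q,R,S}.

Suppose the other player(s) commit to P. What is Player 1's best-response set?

u_1(A vs P) = 1
u_1(B vs P) = 8
u_1(C vs P) = 8
u_1(D vs P) = 5
max payoff 8 at {B,C}

BR_1 = {B,C}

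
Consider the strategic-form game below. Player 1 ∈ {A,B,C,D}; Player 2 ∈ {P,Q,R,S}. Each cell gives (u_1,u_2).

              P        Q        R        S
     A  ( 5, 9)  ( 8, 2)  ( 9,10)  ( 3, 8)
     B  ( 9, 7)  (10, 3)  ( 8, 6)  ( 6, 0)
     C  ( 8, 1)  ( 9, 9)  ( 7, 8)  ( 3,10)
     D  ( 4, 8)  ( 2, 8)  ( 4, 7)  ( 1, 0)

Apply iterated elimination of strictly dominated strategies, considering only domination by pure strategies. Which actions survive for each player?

P1 drop C (B beats it: P:9>8 Q:10>9 R:8>7 S:6>3)
P1 drop D (A beats it: P:5>4 Q:8>2 R:9>4 S:3>1)
P2 drop Q (P beats it: A:9>2 B:7>3)
P2 drop S (P beats it: A:9>8 B:7>0)
P1→{A,B} P2→{P,R}

Remaining: P1:{A,B} P2:{P,R}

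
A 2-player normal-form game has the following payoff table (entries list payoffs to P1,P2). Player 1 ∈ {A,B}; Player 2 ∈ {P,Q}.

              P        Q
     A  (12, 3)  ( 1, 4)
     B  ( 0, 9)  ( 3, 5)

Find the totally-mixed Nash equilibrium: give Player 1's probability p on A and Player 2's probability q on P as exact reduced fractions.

p=4/5, q=1/7

P1 indiff ⇒ q·12+(1-q)·1 = q·0+(1-q)·3 ⇒ q(12) = (1-q)(2) ⇒ q = 1/7
P2 indiff ⇒ p·3+(1-p)·9 = p·4+(1-p)·5 ⇒ p(-1) = (1-p)(-4) ⇒ p = 4/5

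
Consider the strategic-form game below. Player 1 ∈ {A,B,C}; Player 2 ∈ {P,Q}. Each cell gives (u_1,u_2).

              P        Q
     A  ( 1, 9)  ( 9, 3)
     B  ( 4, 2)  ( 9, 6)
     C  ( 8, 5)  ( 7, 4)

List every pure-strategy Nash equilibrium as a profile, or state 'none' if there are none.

PSNE = {(B,Q), (C,P)}

(A,P): not NE [P1→C gives 8>1]
(A,Q): not NE [P2→P gives 9>3]
(B,P): not NE [P1→C gives 8>4; P2→Q gives 6>2]
(B,Q): NE
(C,P): NE
(C,Q): not NE [P1→B gives 9>7; P2→P gives 5>4]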